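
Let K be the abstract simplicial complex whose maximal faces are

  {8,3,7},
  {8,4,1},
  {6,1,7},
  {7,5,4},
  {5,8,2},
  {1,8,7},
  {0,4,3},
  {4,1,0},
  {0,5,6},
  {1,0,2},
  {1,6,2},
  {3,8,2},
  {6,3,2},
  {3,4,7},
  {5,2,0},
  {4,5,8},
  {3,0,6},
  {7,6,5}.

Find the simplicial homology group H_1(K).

H_1 = Z ⊕ Z/2.

K has 9 vertices, 27 edges, 18 triangles.
rank ∂_1 = 8, rank ∂_2 = 18 ⇒ b_1 = 27 − 8 − 18 = 1; ∂_2 has invariant factor(s) [2] giving torsion. So H_1 ≅ Z ⊕ Z/2.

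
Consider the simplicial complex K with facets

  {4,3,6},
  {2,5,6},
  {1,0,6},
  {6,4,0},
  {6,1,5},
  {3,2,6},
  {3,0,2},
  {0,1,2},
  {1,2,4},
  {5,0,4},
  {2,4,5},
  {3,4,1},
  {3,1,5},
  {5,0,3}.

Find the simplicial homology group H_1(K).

H_1 ≅ Z^2.

Order the vertices as 0 < 1 < 2 < 3 < 4 < 5 < 6. Listing each simplex with vertices in this order, K has dimension 2 with simplices:

  0-simplices (7): [0], [1], [2], [3], [4], [5], [6]
  1-simplices (21): [0,1], [0,2], [0,3], [0,4], [0,5], [0,6], [1,2], [1,3], [1,4], [1,5], [1,6], [2,3], [2,4], [2,5], [2,6], [3,4], [3,5], [3,6], [4,5], [4,6], [5,6]
  2-simplices (14): [0,1,2], [0,1,6], [0,2,3], [0,3,5], [0,4,5], [0,4,6], [1,2,4], [1,3,4], [1,3,5], [1,5,6], [2,3,6], [2,4,5], [2,5,6], [3,4,6]

Hence C_0 ≅ Z^7, C_1 ≅ Z^21, C_2 ≅ Z^14.

The boundary map ∂_1: C_1 → C_0 sends each edge [p,q] (with p < q) to q − p.
This gives a 7×21 integer matrix of rank 6; reducing to Smith normal form yields diagonal entries (1,1,1,1,1,1).

The boundary map ∂_2: C_2 → C_1 acts by ∂[p,q,r] = [q,r] − [p,r] + [p,q]. For instance
  ∂[0,4,6] = [4,6] − [0,6] + [0,4],
  ∂[3,4,6] = [4,6] − [3,6] + [3,4].
This gives a 21×14 integer matrix of rank 13; reducing to Smith normal form yields diagonal entries (1,1,1,1,1,1,1,1,1,1,1,1,1).

Reading off H_k = ker ∂_k / im ∂_{k+1}:

  H_1: rank ker ∂_1 − rank ∂_2 = (21 − 6) − 13 = 2, and the invariant factors of ∂_2 are all 1, so H_1 = Z^2.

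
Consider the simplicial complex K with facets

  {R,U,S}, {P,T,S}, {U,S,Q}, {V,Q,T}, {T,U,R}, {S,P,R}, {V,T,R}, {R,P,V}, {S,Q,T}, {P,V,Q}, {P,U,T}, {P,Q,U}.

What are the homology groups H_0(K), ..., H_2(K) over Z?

Fix the vertex order P < Q < R < S < T < U < V and write every simplex with vertices in increasing order. Then dim K = 2 and the simplices of K are:

  0-simplices (7): P, Q, R, S, T, U, V
  1-simplices (18): PQ, PR, PS, PT, PU, PV, QS, QT, QU, QV, RS, RT, RU, RV, ST, SU, TU, TV
  2-simplices (12): PQU, PQV, PRS, PRV, PST, PTU, QST, QSU, QTV, RSU, RTU, RTV

Hence C_0 ≅ Z^7, C_1 ≅ Z^18, C_2 ≅ Z^12.

Boundary ∂_1: C_1 → C_0 maps an edge to its endpoints' difference, ∂[p,q] = q − p.
The resulting 7×18 matrix has rank 6, and its Smith normal form has invariant factors (1,1,1,1,1,1).

Boundary ∂_2: C_2 → C_1 maps a triangle to the signed sum of its edges. For instance
  ∂PRS = RS − PS + PR,
  ∂PQU = QU − PU + PQ.
As a 18×12 matrix over Z this has rank 12, with invariant factors (1,1,1,1,1,1,1,1,1,1,1,2).

From H_k ≅ ker(∂_k) / im(∂_{k+1}) we obtain:

  H_0: rank C_0 − rank ∂_1 = 7 − 6 = 1, and the invariant factors of ∂_1 are all 1, so H_0 ≅ Z.
  H_1: rank ker ∂_1 − rank ∂_2 = (18 − 6) − 12 = 0, and ∂_2 has invariant factor 2 > 1, so H_1 ≅ Z/2.
  H_2: rank ker ∂_2 − rank ∂_3 = (12 − 12) − 0 = 0, and there is no ∂_3, so H_2 ≅ 0.

H_0 ≅ Z,  H_1 ≅ Z/2,  H_2 = 0.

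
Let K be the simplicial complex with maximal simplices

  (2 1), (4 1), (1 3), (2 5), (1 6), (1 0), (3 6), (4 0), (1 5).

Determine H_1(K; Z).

H_1 = Z^3.

Fix the vertex order 0 < 1 < 2 < 3 < 4 < 5 < 6 and write every simplex with vertices in increasing order. Then dim K = 1 and the simplices of K are:

  0-simplices (7): [0], [1], [2], [3], [4], [5], [6]
  1-simplices (9): [0,1], [0,4], [1,2], [1,3], [1,4], [1,5], [1,6], [2,5], [3,6]

giving chain groups C_0 ≅ Z^7, C_1 ≅ Z^9.

Boundary ∂_1: C_1 → C_0 maps an edge to its endpoints' difference, ∂[p,q] = q − p. For instance
  ∂[0,1] = [1] − [0].
This gives a 7×9 integer matrix of rank 6; reducing to Smith normal form yields diagonal entries (1,1,1,1,1,1).

Computing H_k = (kernel of ∂_k) / (image of ∂_{k+1}):

  H_1: rank ker ∂_1 − rank ∂_2 = (9 − 6) − 0 = 3, and there is no ∂_2, so H_1 ≅ Z^3.

(K is a triangulation of a wedge of 3 circles.)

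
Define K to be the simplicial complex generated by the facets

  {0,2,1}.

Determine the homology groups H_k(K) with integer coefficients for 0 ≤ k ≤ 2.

Take the total order 0 < 1 < 2 on the vertex set. Then K (dimension 2) consists of the simplices:

  0-simplices (3): [0], [1], [2]
  1-simplices (3): [0,1], [0,2], [1,2]
  2-simplices (1): [0,1,2]

so the chain groups are C_0 ≅ Z^3, C_1 ≅ Z^3, C_2 ≅ Z^1.

Boundary ∂_1: C_1 → C_0 is given by ∂[p,q] = [q] − [p]. For instance
  ∂[0,1] = [1] − [0].
The 3×3 boundary matrix has rank 2 and Smith normal form diag(1,1).

∂_2: C_2 → C_1 maps a triangle to the signed sum of its edges. For instance
  ∂[0,1,2] = [1,2] − [0,2] + [0,1].
As a 3×1 matrix over Z this has rank 1, with invariant factors (1).

Now H_k = ker ∂_k / im ∂_{k+1}, so:

  H_0: rank C_0 − rank ∂_1 = 3 − 2 = 1, and the invariant factors of ∂_1 are all 1, so H_0 = Z.
  H_1: rank ker ∂_1 − rank ∂_2 = (3 − 2) − 1 = 0, and the invariant factors of ∂_2 are all 1, so H_1 = 0.
  H_2: rank ker ∂_2 − rank ∂_3 = (1 − 1) − 0 = 0, and there is no ∂_3, so H_2 = 0.

As a check, the Euler characteristic is 3 − 3 + 1 = 1, which agrees with 1 − 0 + 0 = 1.
(K is a triangulation of the 2-simplex.)

H_0 ≅ Z,  H_1 = 0,  H_2 = 0.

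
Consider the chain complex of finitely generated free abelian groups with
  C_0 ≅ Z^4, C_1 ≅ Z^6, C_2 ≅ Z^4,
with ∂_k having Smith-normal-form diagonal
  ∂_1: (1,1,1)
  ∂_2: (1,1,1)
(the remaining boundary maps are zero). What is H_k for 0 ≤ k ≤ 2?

H_0: b_0 = 4 − 0 − 3 = 1; torsion from ∂_1 factors > 1: none. So H_0 = Z.
H_1: b_1 = 6 − 3 − 3 = 0; torsion from ∂_2 factors > 1: none. So H_1 = 0.
H_2: b_2 = 4 − 3 − 0 = 1; torsion from ∂_3 factors > 1: none. So H_2 = Z.

H_0 = Z,  H_1 = 0,  H_2 = Z.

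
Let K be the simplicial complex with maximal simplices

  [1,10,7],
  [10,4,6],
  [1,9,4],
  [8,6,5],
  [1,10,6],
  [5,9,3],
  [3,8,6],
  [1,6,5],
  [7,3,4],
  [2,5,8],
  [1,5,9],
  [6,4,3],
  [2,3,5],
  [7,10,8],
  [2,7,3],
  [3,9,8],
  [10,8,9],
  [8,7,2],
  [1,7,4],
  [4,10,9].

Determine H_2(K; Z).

We work with the vertex ordering 1 < 2 < 3 < 4 < 5 < 6 < 7 < 8 < 9 < 10. The simplices of K, each written with vertices in increasing order, are:

  0-simplices (10): [1], [2], [3], [4], [5], [6], [7], [8], [9], [10]
  1-simplices (30): (30 of them)
  2-simplices (20): (20 of them)

so the chain groups are C_0 ≅ Z^10, C_1 ≅ Z^30, C_2 ≅ Z^20.

Boundary ∂_1: C_1 → C_0 is given by ∂[p,q] = [q] − [p].
The 10×30 boundary matrix has rank 9 and Smith normal form diag(1,1,1,1,1,1,1,1,1).

Boundary ∂_2: C_2 → C_1 maps a triangle to the signed sum of its edges. For instance
  ∂[3,8,9] = [8,9] − [3,9] + [3,8],
  ∂[1,5,9] = [5,9] − [1,9] + [1,5].
The resulting 30×20 matrix has rank 20, and its Smith normal form has invariant factors (1,1,1,1,1,1,1,1,1,1,1,1,1,1,1,1,1,1,1,2).

From H_k ≅ ker(∂_k) / im(∂_{k+1}) we obtain:

  H_2: rank ker ∂_2 − rank ∂_3 = (20 − 20) − 0 = 0, and there is no ∂_3, so H_2 ≅ 0.

H_2 ≅ 0.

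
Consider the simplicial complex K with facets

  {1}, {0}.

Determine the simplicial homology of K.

Order the vertices as 0 < 1. Listing each simplex with vertices in this order, K has dimension 0 with simplices:

  0-simplices (2): [0], [1]

giving chain groups C_0 ≅ Z^2.

Reading off H_k = ker ∂_k / im ∂_{k+1}:

  H_0: rank C_0 − rank ∂_1 = 2 − 0 = 2, and there is no ∂_1, so H_0 = Z^2.

H_0 = Z^2.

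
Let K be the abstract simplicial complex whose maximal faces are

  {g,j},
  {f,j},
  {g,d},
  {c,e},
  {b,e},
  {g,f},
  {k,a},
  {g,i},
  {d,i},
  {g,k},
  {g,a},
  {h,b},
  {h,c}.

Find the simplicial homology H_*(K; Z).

H_0 = Z^2,  H_1 = Z^4.

Fix the vertex order a < b < c < d < e < f < g < h < i < j < k and write every simplex with vertices in increasing order. Then dim K = 1 and the simplices of K are:

  0-simplices (11): a, b, c, d, e, f, g, h, i, j, k
  1-simplices (13): ag, ak, be, bh, ce, ch, dg, di, fg, fj, gi, gj, gk

giving chain groups C_0 ≅ Z^11, C_1 ≅ Z^13.

The boundary map ∂_1: C_1 → C_0 is given by ∂[p,q] = [q] − [p].
As a 11×13 matrix over Z this has rank 9, with invariant factors (1,1,1,1,1,1,1,1,1).

Reading off H_k = ker ∂_k / im ∂_{k+1}:

  H_0: rank C_0 − rank ∂_1 = 11 − 9 = 2, and the invariant factors of ∂_1 are all 1, so H_0 ≅ Z^2.
  H_1: rank ker ∂_1 − rank ∂_2 = (13 − 9) − 0 = 4, and there is no ∂_2, so H_1 ≅ Z^4.

As a check, the Euler characteristic is 11 − 13 = -2, which agrees with 2 − 4 = -2.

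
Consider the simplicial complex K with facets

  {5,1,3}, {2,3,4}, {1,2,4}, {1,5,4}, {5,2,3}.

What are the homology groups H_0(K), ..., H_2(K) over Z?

H_0 ≅ Z,  H_1 ≅ Z,  H_2 = 0.

Take the total order 1 < 2 < 3 < 4 < 5 on the vertex set. Then K (dimension 2) consists of the simplices:

  0-simplices (5): [1], [2], [3], [4], [5]
  1-simplices (10): [1,2], [1,3], [1,4], [1,5], [2,3], [2,4], [2,5], [3,4], [3,5], [4,5]
  2-simplices (5): [1,2,4], [1,3,5], [1,4,5], [2,3,4], [2,3,5]

so the chain groups are C_0 ≅ Z^5, C_1 ≅ Z^10, C_2 ≅ Z^5.

The boundary map ∂_1: C_1 → C_0 maps an edge to its endpoints' difference, ∂[p,q] = q − p. For instance
  ∂[1,2] = [2] − [1].
The 5×10 boundary matrix has rank 4 and Smith normal form diag(1,1,1,1).

The boundary map ∂_2: C_2 → C_1 sends each 2-simplex [p,q,r] to [q,r] − [p,r] + [p,q]. For instance
  ∂[2,3,4] = [3,4] − [2,4] + [2,3],
  ∂[1,2,4] = [2,4] − [1,4] + [1,2].
The resulting 10×5 matrix has rank 5, and its Smith normal form has invariant factors (1,1,1,1,1).

Now H_k = ker ∂_k / im ∂_{k+1}, so:

  H_0: rank C_0 − rank ∂_1 = 5 − 4 = 1, and the invariant factors of ∂_1 are all 1, so H_0 = Z.
  H_1: rank ker ∂_1 − rank ∂_2 = (10 − 4) − 5 = 1, and the invariant factors of ∂_2 are all 1, so H_1 = Z.
  H_2: rank ker ∂_2 − rank ∂_3 = (5 − 5) − 0 = 0, and there is no ∂_3, so H_2 = 0.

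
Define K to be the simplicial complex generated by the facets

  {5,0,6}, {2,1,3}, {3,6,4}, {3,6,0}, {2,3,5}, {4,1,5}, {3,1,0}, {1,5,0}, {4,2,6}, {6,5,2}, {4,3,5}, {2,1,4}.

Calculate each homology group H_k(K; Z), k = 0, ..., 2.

H_0 ≅ Z,  H_1 ≅ Z/2,  H_2 = 0.

K has 7 vertices, 18 edges, 12 triangles.
rank ∂_0 = 0, rank ∂_1 = 6 ⇒ b_0 = 7 − 0 − 6 = 1; all invariant factors of ∂_1 are 1 so no torsion. So H_0 = Z.
rank ∂_1 = 6, rank ∂_2 = 12 ⇒ b_1 = 18 − 6 − 12 = 0; ∂_2 has invariant factor(s) [2] giving torsion. So H_1 = Z/2.
rank ∂_2 = 12, rank ∂_3 = 0 ⇒ b_2 = 12 − 12 − 0 = 0. So H_2 = 0.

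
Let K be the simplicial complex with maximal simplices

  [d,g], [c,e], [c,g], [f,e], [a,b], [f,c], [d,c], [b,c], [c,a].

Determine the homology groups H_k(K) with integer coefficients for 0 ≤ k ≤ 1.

H_0 ≅ Z,  H_1 ≅ Z^3.

K has 7 vertices, 9 edges.
rank ∂_0 = 0, rank ∂_1 = 6 ⇒ b_0 = 7 − 0 − 6 = 1; all invariant factors of ∂_1 are 1 so no torsion. So H_0 = Z.
rank ∂_1 = 6, rank ∂_2 = 0 ⇒ b_1 = 9 − 6 − 0 = 3. So H_1 = Z^3.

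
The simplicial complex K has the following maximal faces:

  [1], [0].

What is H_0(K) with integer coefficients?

H_0 ≅ Z^2.

K has 2 vertices.
rank ∂_0 = 0, rank ∂_1 = 0 ⇒ b_0 = 2 − 0 − 0 = 2. So H_0 = Z^2.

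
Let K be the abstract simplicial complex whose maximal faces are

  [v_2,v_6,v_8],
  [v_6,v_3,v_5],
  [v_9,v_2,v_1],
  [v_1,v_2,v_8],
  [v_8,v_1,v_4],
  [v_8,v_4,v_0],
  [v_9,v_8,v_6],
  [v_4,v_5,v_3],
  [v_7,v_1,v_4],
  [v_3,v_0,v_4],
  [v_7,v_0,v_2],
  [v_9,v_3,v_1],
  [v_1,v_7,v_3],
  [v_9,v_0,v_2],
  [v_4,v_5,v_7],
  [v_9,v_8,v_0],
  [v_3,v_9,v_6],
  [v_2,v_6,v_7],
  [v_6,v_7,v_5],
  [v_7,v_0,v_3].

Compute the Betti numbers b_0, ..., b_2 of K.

We work with the vertex ordering v_0 < v_1 < v_2 < v_3 < v_4 < v_5 < v_6 < v_7 < v_8 < v_9. The simplices of K, each written with vertices in increasing order, are:

  0-simplices (10): [v_0], [v_1], [v_2], [v_3], [v_4], [v_5], [v_6], [v_7], [v_8], [v_9]
  1-simplices (30): (30 of them)
  2-simplices (20): (20 of them)

so the chain groups are C_0 ≅ Z^10, C_1 ≅ Z^30, C_2 ≅ Z^20.

The boundary map ∂_1: C_1 → C_0 sends each edge [p,q] (with p < q) to q − p. For instance
  ∂[v_5,v_6] = [v_6] − [v_5].
As a 10×30 matrix over Z this has rank 9, with invariant factors (1,1,1,1,1,1,1,1,1).

∂_2: C_2 → C_1 acts by ∂[p,q,r] = [q,r] − [p,r] + [p,q]. For instance
  ∂[v_5,v_6,v_7] = [v_6,v_7] − [v_5,v_7] + [v_5,v_6],
  ∂[v_2,v_6,v_7] = [v_6,v_7] − [v_2,v_7] + [v_2,v_6].
This gives a 30×20 integer matrix of rank 20; reducing to Smith normal form yields diagonal entries (1,1,1,1,1,1,1,1,1,1,1,1,1,1,1,1,1,1,1,2).

Computing H_k = (kernel of ∂_k) / (image of ∂_{k+1}):

  H_0: rank C_0 − rank ∂_1 = 10 − 9 = 1, and the invariant factors of ∂_1 are all 1, so H_0 = Z.
  H_1: rank ker ∂_1 − rank ∂_2 = (30 − 9) − 20 = 1, and ∂_2 has invariant factor 2 > 1, so H_1 = Z ⊕ Z/2.
  H_2: rank ker ∂_2 − rank ∂_3 = (20 − 20) − 0 = 0, and there is no ∂_3, so H_2 = 0.

Hence the Betti numbers are b_0 = 1, b_1 = 1, b_2 = 0.

b_0 = 1, b_1 = 1, b_2 = 0.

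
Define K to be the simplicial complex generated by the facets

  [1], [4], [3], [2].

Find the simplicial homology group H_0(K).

H_0 ≅ Z^4.

Order the vertices as 1 < 2 < 3 < 4. Listing each simplex with vertices in this order, K has dimension 0 with simplices:

  0-simplices (4): [1], [2], [3], [4]

giving chain groups C_0 ≅ Z^4.

Computing H_k = (kernel of ∂_k) / (image of ∂_{k+1}):

  H_0: rank C_0 − rank ∂_1 = 4 − 0 = 4, and there is no ∂_1, so H_0 = Z^4.

(K is a triangulation of a set of 4 points.)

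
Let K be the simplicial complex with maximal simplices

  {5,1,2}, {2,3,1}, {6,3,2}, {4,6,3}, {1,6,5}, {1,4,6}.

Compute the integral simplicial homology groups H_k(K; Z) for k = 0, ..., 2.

H_0 = Z,  H_1 = Z,  H_2 = 0.

Order the vertices as 1 < 2 < 3 < 4 < 5 < 6. Listing each simplex with vertices in this order, K has dimension 2 with simplices:

  0-simplices (6): [1], [2], [3], [4], [5], [6]
  1-simplices (12): [1,2], [1,3], [1,4], [1,5], [1,6], [2,3], [2,5], [2,6], [3,4], [3,6], [4,6], [5,6]
  2-simplices (6): [1,2,3], [1,2,5], [1,4,6], [1,5,6], [2,3,6], [3,4,6]

Hence C_0 ≅ Z^6, C_1 ≅ Z^12, C_2 ≅ Z^6.

Boundary ∂_1: C_1 → C_0 maps an edge to its endpoints' difference, ∂[p,q] = q − p. For instance
  ∂[2,5] = [5] − [2].
As a 6×12 matrix over Z this has rank 5, with invariant factors (1,1,1,1,1).

∂_2: C_2 → C_1 sends each 2-simplex [p,q,r] to [q,r] − [p,r] + [p,q]. For instance
  ∂[3,4,6] = [4,6] − [3,6] + [3,4],
  ∂[2,3,6] = [3,6] − [2,6] + [2,3].
As a 12×6 matrix over Z this has rank 6, with invariant factors (1,1,1,1,1,1).

From H_k ≅ ker(∂_k) / im(∂_{k+1}) we obtain:

  H_0: rank C_0 − rank ∂_1 = 6 − 5 = 1, and the invariant factors of ∂_1 are all 1, so H_0 = Z.
  H_1: rank ker ∂_1 − rank ∂_2 = (12 − 5) − 6 = 1, and the invariant factors of ∂_2 are all 1, so H_1 = Z.
  H_2: rank ker ∂_2 − rank ∂_3 = (6 − 6) − 0 = 0, and there is no ∂_3, so H_2 = 0.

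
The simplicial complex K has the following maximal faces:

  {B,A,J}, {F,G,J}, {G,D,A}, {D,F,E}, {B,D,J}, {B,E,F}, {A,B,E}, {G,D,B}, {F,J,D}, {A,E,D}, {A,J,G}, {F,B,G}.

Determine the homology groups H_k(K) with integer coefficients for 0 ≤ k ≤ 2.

H_0 = Z,  H_1 = Z/2Z,  H_2 = 0.

Order the vertices as A < B < D < E < F < G < J. Listing each simplex with vertices in this order, K has dimension 2 with simplices:

  0-simplices (7): A, B, D, E, F, G, J
  1-simplices (18): AB, AD, AE, AG, AJ, BD, BE, BF, BG, BJ, DE, DF, DG, DJ, EF, FG, FJ, GJ
  2-simplices (12): ABE, ABJ, ADE, ADG, AGJ, BDG, BDJ, BEF, BFG, DEF, DFJ, FGJ

giving chain groups C_0 ≅ Z^7, C_1 ≅ Z^18, C_2 ≅ Z^12.

Boundary ∂_1: C_1 → C_0 sends each edge [p,q] (with p < q) to q − p.
The 7×18 boundary matrix has rank 6 and Smith normal form diag(1,1,1,1,1,1).

∂_2: C_2 → C_1 sends each 2-simplex [p,q,r] to [q,r] − [p,r] + [p,q]. For instance
  ∂ADG = DG − AG + AD,
  ∂ADE = DE − AE + AD.
The resulting 18×12 matrix has rank 12, and its Smith normal form has invariant factors (1,1,1,1,1,1,1,1,1,1,1,2).

Reading off H_k = ker ∂_k / im ∂_{k+1}:

  H_0: rank C_0 − rank ∂_1 = 7 − 6 = 1, and the invariant factors of ∂_1 are all 1, so H_0 = Z.
  H_1: rank ker ∂_1 − rank ∂_2 = (18 − 6) − 12 = 0, and ∂_2 has invariant factor 2 > 1, so H_1 = Z/2Z.
  H_2: rank ker ∂_2 − rank ∂_3 = (12 − 12) − 0 = 0, and there is no ∂_3, so H_2 = 0.

As a check, the Euler characteristic is 7 − 18 + 12 = 1, which agrees with 1 − 0 + 0 = 1.
(K is a triangulation of the real projective plane RP^2.)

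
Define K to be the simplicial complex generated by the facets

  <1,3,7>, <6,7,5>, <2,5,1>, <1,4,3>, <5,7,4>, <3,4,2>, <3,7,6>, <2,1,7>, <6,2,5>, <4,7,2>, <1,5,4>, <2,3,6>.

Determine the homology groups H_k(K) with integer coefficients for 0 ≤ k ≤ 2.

H_0 = Z,  H_1 = Z_2,  H_2 = 0.

K has 7 vertices, 18 edges, 12 triangles.
rank ∂_0 = 0, rank ∂_1 = 6 ⇒ b_0 = 7 − 0 − 6 = 1; all invariant factors of ∂_1 are 1 so no torsion. So H_0 = Z.
rank ∂_1 = 6, rank ∂_2 = 12 ⇒ b_1 = 18 − 6 − 12 = 0; ∂_2 has invariant factor(s) [2] giving torsion. So H_1 = Z_2.
rank ∂_2 = 12, rank ∂_3 = 0 ⇒ b_2 = 12 − 12 − 0 = 0. So H_2 = 0.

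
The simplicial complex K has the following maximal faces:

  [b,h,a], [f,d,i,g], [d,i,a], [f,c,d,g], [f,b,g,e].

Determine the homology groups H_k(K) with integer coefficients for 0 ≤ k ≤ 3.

H_0 ≅ Z,  H_1 ≅ Z,  H_2 = 0,  H_3 = 0.

Order the vertices as a < b < c < d < e < f < g < h < i. Listing each simplex with vertices in this order, K has dimension 3 with simplices:

  0-simplices (9): a, b, c, d, e, f, g, h, i
  1-simplices (19): ab, ad, ah, ai, be, bf, bg, bh, cd, cf, cg, df, dg, di, ef, eg, fg, fi, gi
  2-simplices (13): abh, adi, bef, beg, bfg, cdf, cdg, cfg, dfg, dfi, dgi, efg, fgi
  3-simplices (3): befg, cdfg, dfgi

Hence C_0 ≅ Z^9, C_1 ≅ Z^19, C_2 ≅ Z^13, C_3 ≅ Z^3.

Boundary ∂_1: C_1 → C_0 sends each edge [p,q] (with p < q) to q − p. For instance
  ∂ad = d − a.
As a 9×19 matrix over Z this has rank 8, with invariant factors (1,1,1,1,1,1,1,1).

∂_2: C_2 → C_1 sends each 2-simplex [p,q,r] to [q,r] − [p,r] + [p,q]. For instance
  ∂fgi = gi − fi + fg,
  ∂cdf = df − cf + cd.
This gives a 19×13 integer matrix of rank 10; reducing to Smith normal form yields diagonal entries (1,1,1,1,1,1,1,1,1,1).

Boundary ∂_3: C_3 → C_2 sends each 3-simplex σ to the alternating sum Σ_i (−1)^i (σ with its i-th vertex removed). For instance
  ∂cdfg = dfg − cfg + cdg − cdf,
  ∂dfgi = fgi − dgi + dfi − dfg.
The resulting 13×3 matrix has rank 3, and its Smith normal form has invariant factors (1,1,1).

Reading off H_k = ker ∂_k / im ∂_{k+1}:

  H_0: rank C_0 − rank ∂_1 = 9 − 8 = 1, and the invariant factors of ∂_1 are all 1, so H_0 = Z.
  H_1: rank ker ∂_1 − rank ∂_2 = (19 − 8) − 10 = 1, and the invariant factors of ∂_2 are all 1, so H_1 = Z.
  H_2: rank ker ∂_2 − rank ∂_3 = (13 − 10) − 3 = 0, and the invariant factors of ∂_3 are all 1, so H_2 = 0.
  H_3: rank ker ∂_3 − rank ∂_4 = (3 − 3) − 0 = 0, and there is no ∂_4, so H_3 = 0.

As a check, the Euler characteristic is 9 − 19 + 13 − 3 = 0, which agrees with 1 − 1 + 0 − 0 = 0.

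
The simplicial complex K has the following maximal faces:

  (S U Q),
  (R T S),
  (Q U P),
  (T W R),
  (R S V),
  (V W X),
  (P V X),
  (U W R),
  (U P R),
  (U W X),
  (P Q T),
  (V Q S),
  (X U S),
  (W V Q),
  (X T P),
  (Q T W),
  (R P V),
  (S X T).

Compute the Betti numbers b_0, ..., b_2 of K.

We work with the vertex ordering P < Q < R < S < T < U < V < W < X. The simplices of K, each written with vertices in increasing order, are:

  0-simplices (9): P, Q, R, S, T, U, V, W, X
  1-simplices (27): PQ, PR, PT, PU, PV, PX, QS, QT, QU, QV, QW, RS, RT, RU, RV, RW, ST, SU, SV, SX, TW, TX, UW, UX, VW, VX, WX
  2-simplices (18): PQT, PQU, PRU, PRV, PTX, PVX, QSU, QSV, QTW, QVW, RST, RSV, RTW, RUW, STX, SUX, UWX, VWX

Hence C_0 ≅ Z^9, C_1 ≅ Z^27, C_2 ≅ Z^18.

The boundary map ∂_1: C_1 → C_0 maps an edge to its endpoints' difference, ∂[p,q] = q − p. For instance
  ∂PU = U − P.
This gives a 9×27 integer matrix of rank 8; reducing to Smith normal form yields diagonal entries (1,1,1,1,1,1,1,1).

∂_2: C_2 → C_1 acts by ∂[p,q,r] = [q,r] − [p,r] + [p,q]. For instance
  ∂UWX = WX − UX + UW,
  ∂QSU = SU − QU + QS.
As a 27×18 matrix over Z this has rank 17, with invariant factors (1,1,1,1,1,1,1,1,1,1,1,1,1,1,1,1,1).

Computing H_k = (kernel of ∂_k) / (image of ∂_{k+1}):

  H_0: rank C_0 − rank ∂_1 = 9 − 8 = 1, and the invariant factors of ∂_1 are all 1, so H_0 = Z.
  H_1: rank ker ∂_1 − rank ∂_2 = (27 − 8) − 17 = 2, and the invariant factors of ∂_2 are all 1, so H_1 = Z^2.
  H_2: rank ker ∂_2 − rank ∂_3 = (18 − 17) − 0 = 1, and there is no ∂_3, so H_2 = Z.

As a check, the Euler characteristic is 9 − 27 + 18 = 0, which agrees with 1 − 2 + 1 = 0.

Hence the Betti numbers are b_0 = 1, b_1 = 2, b_2 = 1.

b_0 = 1, b_1 = 2, b_2 = 1.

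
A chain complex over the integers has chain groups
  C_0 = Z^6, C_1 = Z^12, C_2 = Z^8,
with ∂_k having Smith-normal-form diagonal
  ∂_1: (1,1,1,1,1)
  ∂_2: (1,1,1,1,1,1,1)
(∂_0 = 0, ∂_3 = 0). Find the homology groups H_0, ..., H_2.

H_0: b_0 = 6 − 0 − 5 = 1; torsion from ∂_1 factors > 1: none. So H_0 ≅ Z.
H_1: b_1 = 12 − 5 − 7 = 0; torsion from ∂_2 factors > 1: none. So H_1 ≅ 0.
H_2: b_2 = 8 − 7 − 0 = 1; torsion from ∂_3 factors > 1: none. So H_2 ≅ Z.

H_0 ≅ Z,  H_1 = 0,  H_2 ≅ Z.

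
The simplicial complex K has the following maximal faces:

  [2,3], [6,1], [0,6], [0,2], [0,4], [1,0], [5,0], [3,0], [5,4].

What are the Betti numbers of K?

b_0 = 1, b_1 = 3.

Order the vertices as 0 < 1 < 2 < 3 < 4 < 5 < 6. Listing each simplex with vertices in this order, K has dimension 1 with simplices:

  0-simplices (7): [0], [1], [2], [3], [4], [5], [6]
  1-simplices (9): [0,1], [0,2], [0,3], [0,4], [0,5], [0,6], [1,6], [2,3], [4,5]

so the chain groups are C_0 ≅ Z^7, C_1 ≅ Z^9.

The boundary map ∂_1: C_1 → C_0 sends each edge [p,q] (with p < q) to q − p.
This gives a 7×9 integer matrix of rank 6; reducing to Smith normal form yields diagonal entries (1,1,1,1,1,1).

Reading off H_k = ker ∂_k / im ∂_{k+1}:

  H_0: rank C_0 − rank ∂_1 = 7 − 6 = 1, and the invariant factors of ∂_1 are all 1, so H_0 = Z.
  H_1: rank ker ∂_1 − rank ∂_2 = (9 − 6) − 0 = 3, and there is no ∂_2, so H_1 = Z^3.

(K is a triangulation of a wedge of 3 circles.)

Hence the Betti numbers are b_0 = 1, b_1 = 3.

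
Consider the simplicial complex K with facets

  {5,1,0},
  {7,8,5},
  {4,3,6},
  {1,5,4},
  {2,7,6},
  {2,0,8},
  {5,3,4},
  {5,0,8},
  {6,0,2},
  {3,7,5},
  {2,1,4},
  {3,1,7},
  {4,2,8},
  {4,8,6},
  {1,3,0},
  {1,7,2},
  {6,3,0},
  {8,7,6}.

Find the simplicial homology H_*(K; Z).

H_0 ≅ Z,  H_1 ≅ Z ⊕ Z_2,  H_2 = 0.

We work with the vertex ordering 0 < 1 < 2 < 3 < 4 < 5 < 6 < 7 < 8. The simplices of K, each written with vertices in increasing order, are:

  0-simplices (9): [0], [1], [2], [3], [4], [5], [6], [7], [8]
  1-simplices (27): (27 of them)
  2-simplices (18): [0,1,3], [0,1,5], [0,2,6], [0,2,8], [0,3,6], [0,5,8], [1,2,4], [1,2,7], [1,3,7], [1,4,5], [2,4,8], [2,6,7], [3,4,5], [3,4,6], [3,5,7], [4,6,8], [5,7,8], [6,7,8]

Hence C_0 ≅ Z^9, C_1 ≅ Z^27, C_2 ≅ Z^18.

∂_1: C_1 → C_0 sends each edge [p,q] (with p < q) to q − p. For instance
  ∂[3,7] = [7] − [3].
The 9×27 boundary matrix has rank 8 and Smith normal form diag(1,1,1,1,1,1,1,1).

The boundary map ∂_2: C_2 → C_1 maps a triangle to the signed sum of its edges. For instance
  ∂[1,3,7] = [3,7] − [1,7] + [1,3],
  ∂[2,6,7] = [6,7] − [2,7] + [2,6].
This gives a 27×18 integer matrix of rank 18; reducing to Smith normal form yields diagonal entries (1,1,1,1,1,1,1,1,1,1,1,1,1,1,1,1,1,2).

Reading off H_k = ker ∂_k / im ∂_{k+1}:

  H_0: rank C_0 − rank ∂_1 = 9 − 8 = 1, and the invariant factors of ∂_1 are all 1, so H_0 = Z.
  H_1: rank ker ∂_1 − rank ∂_2 = (27 − 8) − 18 = 1, and ∂_2 has invariant factor 2 > 1, so H_1 = Z ⊕ Z_2.
  H_2: rank ker ∂_2 − rank ∂_3 = (18 − 18) − 0 = 0, and there is no ∂_3, so H_2 = 0.

(K is a triangulation of the Klein bottle.)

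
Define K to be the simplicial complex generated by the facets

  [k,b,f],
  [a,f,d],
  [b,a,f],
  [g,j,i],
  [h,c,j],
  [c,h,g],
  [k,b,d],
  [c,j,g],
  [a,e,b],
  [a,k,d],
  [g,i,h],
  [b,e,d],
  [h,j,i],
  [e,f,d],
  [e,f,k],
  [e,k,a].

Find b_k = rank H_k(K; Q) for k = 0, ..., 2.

Fix the vertex order a < b < c < d < e < f < g < h < i < j < k and write every simplex with vertices in increasing order. Then dim K = 2 and the simplices of K are:

  0-simplices (11): a, b, c, d, e, f, g, h, i, j, k
  1-simplices (24): ab, ad, ae, af, ak, bd, be, bf, bk, cg, ch, cj, de, df, dk, ef, ek, fk, gh, gi, gj, hi, hj, ij
  2-simplices (16): abe, abf, adf, adk, aek, bde, bdk, bfk, cgh, cgj, chj, def, efk, ghi, gij, hij

so the chain groups are C_0 ≅ Z^11, C_1 ≅ Z^24, C_2 ≅ Z^16.

The boundary map ∂_1: C_1 → C_0 is given by ∂[p,q] = [q] − [p]. For instance
  ∂ef = f − e.
The resulting 11×24 matrix has rank 9, and its Smith normal form has invariant factors (1,1,1,1,1,1,1,1,1).

Boundary ∂_2: C_2 → C_1 acts by ∂[p,q,r] = [q,r] − [p,r] + [p,q]. For instance
  ∂aek = ek − ak + ae,
  ∂chj = hj − cj + ch.
The 24×16 boundary matrix has rank 15 and Smith normal form diag(1,1,1,1,1,1,1,1,1,1,1,1,1,1,2).

Computing H_k = (kernel of ∂_k) / (image of ∂_{k+1}):

  H_0: rank C_0 − rank ∂_1 = 11 − 9 = 2, and the invariant factors of ∂_1 are all 1, so H_0 ≅ Z^2.
  H_1: rank ker ∂_1 − rank ∂_2 = (24 − 9) − 15 = 0, and ∂_2 has invariant factor 2 > 1, so H_1 ≅ Z/2.
  H_2: rank ker ∂_2 − rank ∂_3 = (16 − 15) − 0 = 1, and there is no ∂_3, so H_2 ≅ Z.

As a check, the Euler characteristic is 11 − 24 + 16 = 3, which agrees with 2 − 0 + 1 = 3.

Hence the Betti numbers are b_0 = 2, b_1 = 0, b_2 = 1.

b_0 = 2, b_1 = 0, b_2 = 1.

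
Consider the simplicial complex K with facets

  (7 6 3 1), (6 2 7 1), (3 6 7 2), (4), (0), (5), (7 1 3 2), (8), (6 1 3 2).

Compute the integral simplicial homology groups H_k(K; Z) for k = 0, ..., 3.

K has 9 vertices, 10 edges, 10 triangles, 5 3-simplices.
rank ∂_0 = 0, rank ∂_1 = 4 ⇒ b_0 = 9 − 0 − 4 = 5; all invariant factors of ∂_1 are 1 so no torsion. So H_0 ≅ Z^5.
rank ∂_1 = 4, rank ∂_2 = 6 ⇒ b_1 = 10 − 4 − 6 = 0; all invariant factors of ∂_2 are 1 so no torsion. So H_1 ≅ 0.
rank ∂_2 = 6, rank ∂_3 = 4 ⇒ b_2 = 10 − 6 − 4 = 0; all invariant factors of ∂_3 are 1 so no torsion. So H_2 ≅ 0.
rank ∂_3 = 4, rank ∂_4 = 0 ⇒ b_3 = 5 − 4 − 0 = 1. So H_3 ≅ Z.

H_0 = Z^5,  H_1 = 0,  H_2 = 0,  H_3 = Z.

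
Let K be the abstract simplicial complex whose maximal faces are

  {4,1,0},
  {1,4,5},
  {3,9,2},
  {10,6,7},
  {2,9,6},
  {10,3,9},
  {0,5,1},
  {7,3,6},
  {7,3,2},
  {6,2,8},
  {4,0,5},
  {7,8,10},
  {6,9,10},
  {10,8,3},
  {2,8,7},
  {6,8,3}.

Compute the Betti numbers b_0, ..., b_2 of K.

b_0 = 2, b_1 = 0, b_2 = 1.

We work with the vertex ordering 0 < 1 < 2 < 3 < 4 < 5 < 6 < 7 < 8 < 9 < 10. The simplices of K, each written with vertices in increasing order, are:

  0-simplices (11): [0], [1], [2], [3], [4], [5], [6], [7], [8], [9], [10]
  1-simplices (24): (24 of them)
  2-simplices (16): [0,1,4], [0,1,5], [0,4,5], [1,4,5], [2,3,7], [2,3,9], [2,6,8], [2,6,9], [2,7,8], [3,6,7], [3,6,8], [3,8,10], [3,9,10], [6,7,10], [6,9,10], [7,8,10]

Hence C_0 ≅ Z^11, C_1 ≅ Z^24, C_2 ≅ Z^16.

Boundary ∂_1: C_1 → C_0 sends each edge [p,q] (with p < q) to q − p.
The 11×24 boundary matrix has rank 9 and Smith normal form diag(1,1,1,1,1,1,1,1,1).

Boundary ∂_2: C_2 → C_1 acts by ∂[p,q,r] = [q,r] − [p,r] + [p,q]. For instance
  ∂[1,4,5] = [4,5] − [1,5] + [1,4],
  ∂[7,8,10] = [8,10] − [7,10] + [7,8].
This gives a 24×16 integer matrix of rank 15; reducing to Smith normal form yields diagonal entries (1,1,1,1,1,1,1,1,1,1,1,1,1,1,2).

Now H_k = ker ∂_k / im ∂_{k+1}, so:

  H_0: rank C_0 − rank ∂_1 = 11 − 9 = 2, and the invariant factors of ∂_1 are all 1, so H_0 = Z^2.
  H_1: rank ker ∂_1 − rank ∂_2 = (24 − 9) − 15 = 0, and ∂_2 has invariant factor 2 > 1, so H_1 = Z_2.
  H_2: rank ker ∂_2 − rank ∂_3 = (16 − 15) − 0 = 1, and there is no ∂_3, so H_2 = Z.

(K is a triangulation of the disjoint union of the real projective plane RP^2 and the 2-sphere S^2.)

Hence the Betti numbers are b_0 = 2, b_1 = 0, b_2 = 1.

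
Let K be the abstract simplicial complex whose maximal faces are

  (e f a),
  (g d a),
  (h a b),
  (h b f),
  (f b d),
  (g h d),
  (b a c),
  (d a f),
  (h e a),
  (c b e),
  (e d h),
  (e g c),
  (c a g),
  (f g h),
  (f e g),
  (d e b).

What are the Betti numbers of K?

b_0 = 1, b_1 = 2, b_2 = 1.

Fix the vertex order a < b < c < d < e < f < g < h and write every simplex with vertices in increasing order. Then dim K = 2 and the simplices of K are:

  0-simplices (8): a, b, c, d, e, f, g, h
  1-simplices (24): ab, ac, ad, ae, af, ag, ah, bc, bd, be, bf, bh, ce, cg, de, df, dg, dh, ef, eg, eh, fg, fh, gh
  2-simplices (16): abc, abh, acg, adf, adg, aef, aeh, bce, bde, bdf, bfh, ceg, deh, dgh, efg, fgh

giving chain groups C_0 ≅ Z^8, C_1 ≅ Z^24, C_2 ≅ Z^16.

Boundary ∂_1: C_1 → C_0 sends each edge [p,q] (with p < q) to q − p.
The resulting 8×24 matrix has rank 7, and its Smith normal form has invariant factors (1,1,1,1,1,1,1).

Boundary ∂_2: C_2 → C_1 maps a triangle to the signed sum of its edges. For instance
  ∂aeh = eh − ah + ae,
  ∂adg = dg − ag + ad.
This gives a 24×16 integer matrix of rank 15; reducing to Smith normal form yields diagonal entries (1,1,1,1,1,1,1,1,1,1,1,1,1,1,1).

Reading off H_k = ker ∂_k / im ∂_{k+1}:

  H_0: rank C_0 − rank ∂_1 = 8 − 7 = 1, and the invariant factors of ∂_1 are all 1, so H_0 = Z.
  H_1: rank ker ∂_1 − rank ∂_2 = (24 − 7) − 15 = 2, and the invariant factors of ∂_2 are all 1, so H_1 = Z^2.
  H_2: rank ker ∂_2 − rank ∂_3 = (16 − 15) − 0 = 1, and there is no ∂_3, so H_2 = Z.

(K is a triangulation of the torus T^2.)

Hence the Betti numbers are b_0 = 1, b_1 = 2, b_2 = 1.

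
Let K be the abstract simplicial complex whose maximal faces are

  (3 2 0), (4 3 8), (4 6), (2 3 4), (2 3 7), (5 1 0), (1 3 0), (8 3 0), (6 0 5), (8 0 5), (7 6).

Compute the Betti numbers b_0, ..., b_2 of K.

b_0 = 1, b_1 = 2, b_2 = 0.

Fix the vertex order 0 < 1 < 2 < 3 < 4 < 5 < 6 < 7 < 8 and write every simplex with vertices in increasing order. Then dim K = 2 and the simplices of K are:

  0-simplices (9): [0], [1], [2], [3], [4], [5], [6], [7], [8]
  1-simplices (19): [0,1], [0,2], [0,3], [0,5], [0,6], [0,8], [1,3], [1,5], [2,3], [2,4], [2,7], [3,4], [3,7], [3,8], [4,6], [4,8], [5,6], [5,8], [6,7]
  2-simplices (9): [0,1,3], [0,1,5], [0,2,3], [0,3,8], [0,5,6], [0,5,8], [2,3,4], [2,3,7], [3,4,8]

so the chain groups are C_0 ≅ Z^9, C_1 ≅ Z^19, C_2 ≅ Z^9.

∂_1: C_1 → C_0 is given by ∂[p,q] = [q] − [p].
As a 9×19 matrix over Z this has rank 8, with invariant factors (1,1,1,1,1,1,1,1).

∂_2: C_2 → C_1 maps a triangle to the signed sum of its edges. For instance
  ∂[0,5,6] = [5,6] − [0,6] + [0,5],
  ∂[0,3,8] = [3,8] − [0,8] + [0,3].
This gives a 19×9 integer matrix of rank 9; reducing to Smith normal form yields diagonal entries (1,1,1,1,1,1,1,1,1).

From H_k ≅ ker(∂_k) / im(∂_{k+1}) we obtain:

  H_0: rank C_0 − rank ∂_1 = 9 − 8 = 1, and the invariant factors of ∂_1 are all 1, so H_0 = Z.
  H_1: rank ker ∂_1 − rank ∂_2 = (19 − 8) − 9 = 2, and the invariant factors of ∂_2 are all 1, so H_1 = Z^2.
  H_2: rank ker ∂_2 − rank ∂_3 = (9 − 9) − 0 = 0, and there is no ∂_3, so H_2 = 0.

Hence the Betti numbers are b_0 = 1, b_1 = 2, b_2 = 0.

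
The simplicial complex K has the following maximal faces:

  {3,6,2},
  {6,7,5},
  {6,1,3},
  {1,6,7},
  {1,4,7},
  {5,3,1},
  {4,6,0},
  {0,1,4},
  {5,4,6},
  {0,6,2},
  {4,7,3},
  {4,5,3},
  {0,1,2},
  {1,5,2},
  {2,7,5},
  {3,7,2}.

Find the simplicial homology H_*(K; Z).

H_0 = Z,  H_1 = Z^2,  H_2 = Z.

Fix the vertex order 0 < 1 < 2 < 3 < 4 < 5 < 6 < 7 and write every simplex with vertices in increasing order. Then dim K = 2 and the simplices of K are:

  0-simplices (8): [0], [1], [2], [3], [4], [5], [6], [7]
  1-simplices (24): (24 of them)
  2-simplices (16): [0,1,2], [0,1,4], [0,2,6], [0,4,6], [1,2,5], [1,3,5], [1,3,6], [1,4,7], [1,6,7], [2,3,6], [2,3,7], [2,5,7], [3,4,5], [3,4,7], [4,5,6], [5,6,7]

Hence C_0 ≅ Z^8, C_1 ≅ Z^24, C_2 ≅ Z^16.

Boundary ∂_1: C_1 → C_0 sends each edge [p,q] (with p < q) to q − p.
The 8×24 boundary matrix has rank 7 and Smith normal form diag(1,1,1,1,1,1,1).

Boundary ∂_2: C_2 → C_1 sends each 2-simplex [p,q,r] to [q,r] − [p,r] + [p,q]. For instance
  ∂[1,6,7] = [6,7] − [1,7] + [1,6],
  ∂[3,4,7] = [4,7] − [3,7] + [3,4].
As a 24×16 matrix over Z this has rank 15, with invariant factors (1,1,1,1,1,1,1,1,1,1,1,1,1,1,1).

Computing H_k = (kernel of ∂_k) / (image of ∂_{k+1}):

  H_0: rank C_0 − rank ∂_1 = 8 − 7 = 1, and the invariant factors of ∂_1 are all 1, so H_0 = Z.
  H_1: rank ker ∂_1 − rank ∂_2 = (24 − 7) − 15 = 2, and the invariant factors of ∂_2 are all 1, so H_1 = Z^2.
  H_2: rank ker ∂_2 − rank ∂_3 = (16 − 15) − 0 = 1, and there is no ∂_3, so H_2 = Z.

As a check, the Euler characteristic is 8 − 24 + 16 = 0, which agrees with 1 − 2 + 1 = 0.
(K is a triangulation of the torus T^2.)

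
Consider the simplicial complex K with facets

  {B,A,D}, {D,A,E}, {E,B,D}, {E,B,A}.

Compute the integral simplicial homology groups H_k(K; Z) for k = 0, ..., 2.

We work with the vertex ordering A < B < D < E. The simplices of K, each written with vertices in increasing order, are:

  0-simplices (4): A, B, D, E
  1-simplices (6): AB, AD, AE, BD, BE, DE
  2-simplices (4): ABD, ABE, ADE, BDE

Hence C_0 ≅ Z^4, C_1 ≅ Z^6, C_2 ≅ Z^4.

The boundary map ∂_1: C_1 → C_0 maps an edge to its endpoints' difference, ∂[p,q] = q − p.
As a 4×6 matrix over Z this has rank 3, with invariant factors (1,1,1).

The boundary map ∂_2: C_2 → C_1 acts by ∂[p,q,r] = [q,r] − [p,r] + [p,q]. For instance
  ∂ABD = BD − AD + AB,
  ∂ABE = BE − AE + AB.
The 6×4 boundary matrix has rank 3 and Smith normal form diag(1,1,1).

Computing H_k = (kernel of ∂_k) / (image of ∂_{k+1}):

  H_0: rank C_0 − rank ∂_1 = 4 − 3 = 1, and the invariant factors of ∂_1 are all 1, so H_0 ≅ Z.
  H_1: rank ker ∂_1 − rank ∂_2 = (6 − 3) − 3 = 0, and the invariant factors of ∂_2 are all 1, so H_1 ≅ 0.
  H_2: rank ker ∂_2 − rank ∂_3 = (4 − 3) − 0 = 1, and there is no ∂_3, so H_2 ≅ Z.

H_0 ≅ Z,  H_1 = 0,  H_2 ≅ Z.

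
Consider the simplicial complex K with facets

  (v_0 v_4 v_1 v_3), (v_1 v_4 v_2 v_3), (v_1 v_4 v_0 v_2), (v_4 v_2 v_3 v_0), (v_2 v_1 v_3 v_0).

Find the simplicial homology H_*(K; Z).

We work with the vertex ordering v_0 < v_1 < v_2 < v_3 < v_4. The simplices of K, each written with vertices in increasing order, are:

  0-simplices (5): [v_0], [v_1], [v_2], [v_3], [v_4]
  1-simplices (10): [v_0,v_1], [v_0,v_2], [v_0,v_3], [v_0,v_4], [v_1,v_2], [v_1,v_3], [v_1,v_4], [v_2,v_3], [v_2,v_4], [v_3,v_4]
  2-simplices (10): [v_0,v_1,v_2], [v_0,v_1,v_3], [v_0,v_1,v_4], [v_0,v_2,v_3], [v_0,v_2,v_4], [v_0,v_3,v_4], [v_1,v_2,v_3], [v_1,v_2,v_4], [v_1,v_3,v_4], [v_2,v_3,v_4]
  3-simplices (5): [v_0,v_1,v_2,v_3], [v_0,v_1,v_2,v_4], [v_0,v_1,v_3,v_4], [v_0,v_2,v_3,v_4], [v_1,v_2,v_3,v_4]

so the chain groups are C_0 ≅ Z^5, C_1 ≅ Z^10, C_2 ≅ Z^10, C_3 ≅ Z^5.

Boundary ∂_1: C_1 → C_0 sends each edge [p,q] (with p < q) to q − p. For instance
  ∂[v_0,v_2] = [v_2] − [v_0].
The 5×10 boundary matrix has rank 4 and Smith normal form diag(1,1,1,1).

Boundary ∂_2: C_2 → C_1 sends each 2-simplex [p,q,r] to [q,r] − [p,r] + [p,q]. For instance
  ∂[v_0,v_1,v_3] = [v_1,v_3] − [v_0,v_3] + [v_0,v_1],
  ∂[v_0,v_3,v_4] = [v_3,v_4] − [v_0,v_4] + [v_0,v_3].
The resulting 10×10 matrix has rank 6, and its Smith normal form has invariant factors (1,1,1,1,1,1).

Boundary ∂_3: C_3 → C_2 sends each 3-simplex σ to the alternating sum Σ_i (−1)^i (σ with its i-th vertex removed). For instance
  ∂[v_0,v_1,v_3,v_4] = [v_1,v_3,v_4] − [v_0,v_3,v_4] + [v_0,v_1,v_4] − [v_0,v_1,v_3],
  ∂[v_0,v_1,v_2,v_4] = [v_1,v_2,v_4] − [v_0,v_2,v_4] + [v_0,v_1,v_4] − [v_0,v_1,v_2].
The 10×5 boundary matrix has rank 4 and Smith normal form diag(1,1,1,1).

Computing H_k = (kernel of ∂_k) / (image of ∂_{k+1}):

  H_0: rank C_0 − rank ∂_1 = 5 − 4 = 1, and the invariant factors of ∂_1 are all 1, so H_0 ≅ Z.
  H_1: rank ker ∂_1 − rank ∂_2 = (10 − 4) − 6 = 0, and the invariant factors of ∂_2 are all 1, so H_1 ≅ 0.
  H_2: rank ker ∂_2 − rank ∂_3 = (10 − 6) − 4 = 0, and the invariant factors of ∂_3 are all 1, so H_2 ≅ 0.
  H_3: rank ker ∂_3 − rank ∂_4 = (5 − 4) − 0 = 1, and there is no ∂_4, so H_3 ≅ Z.

(K is a triangulation of the 3-sphere S^3.)

H_0 = Z,  H_1 = 0,  H_2 = 0,  H_3 = Z.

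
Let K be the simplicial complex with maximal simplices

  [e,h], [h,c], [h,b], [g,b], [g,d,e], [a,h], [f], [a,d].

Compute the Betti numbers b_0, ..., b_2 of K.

b_0 = 2, b_1 = 2, b_2 = 0.

Order the vertices as a < b < c < d < e < f < g < h. Listing each simplex with vertices in this order, K has dimension 2 with simplices:

  0-simplices (8): a, b, c, d, e, f, g, h
  1-simplices (9): ad, ah, bg, bh, ch, de, dg, eg, eh
  2-simplices (1): deg

giving chain groups C_0 ≅ Z^8, C_1 ≅ Z^9, C_2 ≅ Z^1.

∂_1: C_1 → C_0 is given by ∂[p,q] = [q] − [p]. For instance
  ∂ah = h − a.
The 8×9 boundary matrix has rank 6 and Smith normal form diag(1,1,1,1,1,1).

∂_2: C_2 → C_1 maps a triangle to the signed sum of its edges. For instance
  ∂deg = eg − dg + de.
This gives a 9×1 integer matrix of rank 1; reducing to Smith normal form yields diagonal entries (1).

Computing H_k = (kernel of ∂_k) / (image of ∂_{k+1}):

  H_0: rank C_0 − rank ∂_1 = 8 − 6 = 2, and the invariant factors of ∂_1 are all 1, so H_0 ≅ Z^2.
  H_1: rank ker ∂_1 − rank ∂_2 = (9 − 6) − 1 = 2, and the invariant factors of ∂_2 are all 1, so H_1 ≅ Z^2.
  H_2: rank ker ∂_2 − rank ∂_3 = (1 − 1) − 0 = 0, and there is no ∂_3, so H_2 ≅ 0.

As a check, the Euler characteristic is 8 − 9 + 1 = 0, which agrees with 2 − 2 + 0 = 0.

Hence the Betti numbers are b_0 = 2, b_1 = 2, b_2 = 0.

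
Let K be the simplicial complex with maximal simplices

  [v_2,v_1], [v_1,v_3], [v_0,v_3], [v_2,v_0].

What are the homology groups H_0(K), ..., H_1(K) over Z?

Fix the vertex order v_0 < v_1 < v_2 < v_3 and write every simplex with vertices in increasing order. Then dim K = 1 and the simplices of K are:

  0-simplices (4): [v_0], [v_1], [v_2], [v_3]
  1-simplices (4): [v_0,v_2], [v_0,v_3], [v_1,v_2], [v_1,v_3]

giving chain groups C_0 ≅ Z^4, C_1 ≅ Z^4.

∂_1: C_1 → C_0 is given by ∂[p,q] = [q] − [p].
This gives a 4×4 integer matrix of rank 3; reducing to Smith normal form yields diagonal entries (1,1,1).

Now H_k = ker ∂_k / im ∂_{k+1}, so:

  H_0: rank C_0 − rank ∂_1 = 4 − 3 = 1, and the invariant factors of ∂_1 are all 1, so H_0 ≅ Z.
  H_1: rank ker ∂_1 − rank ∂_2 = (4 − 3) − 0 = 1, and there is no ∂_2, so H_1 ≅ Z.

H_0 ≅ Z,  H_1 ≅ Z.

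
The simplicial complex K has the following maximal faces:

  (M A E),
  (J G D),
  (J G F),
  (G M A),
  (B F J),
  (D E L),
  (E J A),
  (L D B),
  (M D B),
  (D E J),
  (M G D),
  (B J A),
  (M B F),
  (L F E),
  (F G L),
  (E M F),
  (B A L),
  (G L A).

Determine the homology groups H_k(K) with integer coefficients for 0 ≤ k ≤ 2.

Take the total order A < B < D < E < F < G < J < L < M on the vertex set. Then K (dimension 2) consists of the simplices:

  0-simplices (9): A, B, D, E, F, G, J, L, M
  1-simplices (27): AB, AE, AG, AJ, AL, AM, BD, BF, BJ, BL, BM, DE, DG, DJ, DL, DM, EF, EJ, EL, EM, FG, FJ, FL, FM, GJ, GL, GM
  2-simplices (18): ABJ, ABL, AEJ, AEM, AGL, AGM, BDL, BDM, BFJ, BFM, DEJ, DEL, DGJ, DGM, EFL, EFM, FGJ, FGL

Hence C_0 ≅ Z^9, C_1 ≅ Z^27, C_2 ≅ Z^18.

The boundary map ∂_1: C_1 → C_0 sends each edge [p,q] (with p < q) to q − p. For instance
  ∂DL = L − D.
As a 9×27 matrix over Z this has rank 8, with invariant factors (1,1,1,1,1,1,1,1).

The boundary map ∂_2: C_2 → C_1 acts by ∂[p,q,r] = [q,r] − [p,r] + [p,q]. For instance
  ∂DEJ = EJ − DJ + DE,
  ∂DEL = EL − DL + DE.
As a 27×18 matrix over Z this has rank 17, with invariant factors (1,1,1,1,1,1,1,1,1,1,1,1,1,1,1,1,1).

Computing H_k = (kernel of ∂_k) / (image of ∂_{k+1}):

  H_0: rank C_0 − rank ∂_1 = 9 − 8 = 1, and the invariant factors of ∂_1 are all 1, so H_0 = Z.
  H_1: rank ker ∂_1 − rank ∂_2 = (27 − 8) − 17 = 2, and the invariant factors of ∂_2 are all 1, so H_1 = Z^2.
  H_2: rank ker ∂_2 − rank ∂_3 = (18 − 17) − 0 = 1, and there is no ∂_3, so H_2 = Z.

As a check, the Euler characteristic is 9 − 27 + 18 = 0, which agrees with 1 − 2 + 1 = 0.

H_0 = Z,  H_1 = Z^2,  H_2 = Z.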